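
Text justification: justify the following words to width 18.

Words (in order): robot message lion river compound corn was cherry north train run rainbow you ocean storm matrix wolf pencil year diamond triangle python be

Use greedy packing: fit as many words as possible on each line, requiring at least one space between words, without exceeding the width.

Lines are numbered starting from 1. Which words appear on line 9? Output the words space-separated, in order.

Line 1: ['robot', 'message', 'lion'] (min_width=18, slack=0)
Line 2: ['river', 'compound'] (min_width=14, slack=4)
Line 3: ['corn', 'was', 'cherry'] (min_width=15, slack=3)
Line 4: ['north', 'train', 'run'] (min_width=15, slack=3)
Line 5: ['rainbow', 'you', 'ocean'] (min_width=17, slack=1)
Line 6: ['storm', 'matrix', 'wolf'] (min_width=17, slack=1)
Line 7: ['pencil', 'year'] (min_width=11, slack=7)
Line 8: ['diamond', 'triangle'] (min_width=16, slack=2)
Line 9: ['python', 'be'] (min_width=9, slack=9)

Answer: python be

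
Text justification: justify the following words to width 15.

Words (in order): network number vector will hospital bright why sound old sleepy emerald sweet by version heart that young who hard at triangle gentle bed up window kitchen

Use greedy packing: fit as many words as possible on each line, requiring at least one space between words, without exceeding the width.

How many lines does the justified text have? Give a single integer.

Answer: 12

Derivation:
Line 1: ['network', 'number'] (min_width=14, slack=1)
Line 2: ['vector', 'will'] (min_width=11, slack=4)
Line 3: ['hospital', 'bright'] (min_width=15, slack=0)
Line 4: ['why', 'sound', 'old'] (min_width=13, slack=2)
Line 5: ['sleepy', 'emerald'] (min_width=14, slack=1)
Line 6: ['sweet', 'by'] (min_width=8, slack=7)
Line 7: ['version', 'heart'] (min_width=13, slack=2)
Line 8: ['that', 'young', 'who'] (min_width=14, slack=1)
Line 9: ['hard', 'at'] (min_width=7, slack=8)
Line 10: ['triangle', 'gentle'] (min_width=15, slack=0)
Line 11: ['bed', 'up', 'window'] (min_width=13, slack=2)
Line 12: ['kitchen'] (min_width=7, slack=8)
Total lines: 12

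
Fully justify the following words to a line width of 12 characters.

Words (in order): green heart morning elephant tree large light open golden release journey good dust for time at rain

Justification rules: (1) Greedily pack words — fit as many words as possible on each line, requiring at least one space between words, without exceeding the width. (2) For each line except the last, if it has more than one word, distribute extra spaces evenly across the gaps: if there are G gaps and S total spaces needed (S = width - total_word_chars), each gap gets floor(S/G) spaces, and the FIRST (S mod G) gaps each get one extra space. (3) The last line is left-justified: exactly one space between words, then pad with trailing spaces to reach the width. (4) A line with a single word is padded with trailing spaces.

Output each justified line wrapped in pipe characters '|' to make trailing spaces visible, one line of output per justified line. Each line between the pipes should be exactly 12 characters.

Line 1: ['green', 'heart'] (min_width=11, slack=1)
Line 2: ['morning'] (min_width=7, slack=5)
Line 3: ['elephant'] (min_width=8, slack=4)
Line 4: ['tree', 'large'] (min_width=10, slack=2)
Line 5: ['light', 'open'] (min_width=10, slack=2)
Line 6: ['golden'] (min_width=6, slack=6)
Line 7: ['release'] (min_width=7, slack=5)
Line 8: ['journey', 'good'] (min_width=12, slack=0)
Line 9: ['dust', 'for'] (min_width=8, slack=4)
Line 10: ['time', 'at', 'rain'] (min_width=12, slack=0)

Answer: |green  heart|
|morning     |
|elephant    |
|tree   large|
|light   open|
|golden      |
|release     |
|journey good|
|dust     for|
|time at rain|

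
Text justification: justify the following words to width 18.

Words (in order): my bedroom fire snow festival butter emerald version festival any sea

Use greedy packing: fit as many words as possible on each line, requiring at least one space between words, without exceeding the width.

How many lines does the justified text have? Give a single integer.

Answer: 5

Derivation:
Line 1: ['my', 'bedroom', 'fire'] (min_width=15, slack=3)
Line 2: ['snow', 'festival'] (min_width=13, slack=5)
Line 3: ['butter', 'emerald'] (min_width=14, slack=4)
Line 4: ['version', 'festival'] (min_width=16, slack=2)
Line 5: ['any', 'sea'] (min_width=7, slack=11)
Total lines: 5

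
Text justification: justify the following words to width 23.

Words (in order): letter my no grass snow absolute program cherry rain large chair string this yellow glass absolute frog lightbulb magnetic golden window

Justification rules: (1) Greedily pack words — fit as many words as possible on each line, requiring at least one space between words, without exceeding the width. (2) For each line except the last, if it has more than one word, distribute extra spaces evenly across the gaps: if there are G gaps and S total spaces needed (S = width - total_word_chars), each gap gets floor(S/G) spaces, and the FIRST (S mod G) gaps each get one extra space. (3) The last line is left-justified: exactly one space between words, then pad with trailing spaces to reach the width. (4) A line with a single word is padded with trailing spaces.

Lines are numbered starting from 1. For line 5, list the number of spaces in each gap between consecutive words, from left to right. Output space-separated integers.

Answer: 1 1

Derivation:
Line 1: ['letter', 'my', 'no', 'grass', 'snow'] (min_width=23, slack=0)
Line 2: ['absolute', 'program', 'cherry'] (min_width=23, slack=0)
Line 3: ['rain', 'large', 'chair', 'string'] (min_width=23, slack=0)
Line 4: ['this', 'yellow', 'glass'] (min_width=17, slack=6)
Line 5: ['absolute', 'frog', 'lightbulb'] (min_width=23, slack=0)
Line 6: ['magnetic', 'golden', 'window'] (min_width=22, slack=1)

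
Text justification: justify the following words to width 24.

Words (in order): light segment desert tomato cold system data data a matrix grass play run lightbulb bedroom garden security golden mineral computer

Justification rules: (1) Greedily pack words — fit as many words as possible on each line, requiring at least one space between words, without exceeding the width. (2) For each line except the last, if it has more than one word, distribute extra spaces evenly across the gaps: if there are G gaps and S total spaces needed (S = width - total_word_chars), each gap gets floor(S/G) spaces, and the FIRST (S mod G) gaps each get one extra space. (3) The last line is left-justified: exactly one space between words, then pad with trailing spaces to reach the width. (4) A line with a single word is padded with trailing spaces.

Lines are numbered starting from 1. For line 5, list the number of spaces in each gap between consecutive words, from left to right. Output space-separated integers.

Line 1: ['light', 'segment', 'desert'] (min_width=20, slack=4)
Line 2: ['tomato', 'cold', 'system', 'data'] (min_width=23, slack=1)
Line 3: ['data', 'a', 'matrix', 'grass', 'play'] (min_width=24, slack=0)
Line 4: ['run', 'lightbulb', 'bedroom'] (min_width=21, slack=3)
Line 5: ['garden', 'security', 'golden'] (min_width=22, slack=2)
Line 6: ['mineral', 'computer'] (min_width=16, slack=8)

Answer: 2 2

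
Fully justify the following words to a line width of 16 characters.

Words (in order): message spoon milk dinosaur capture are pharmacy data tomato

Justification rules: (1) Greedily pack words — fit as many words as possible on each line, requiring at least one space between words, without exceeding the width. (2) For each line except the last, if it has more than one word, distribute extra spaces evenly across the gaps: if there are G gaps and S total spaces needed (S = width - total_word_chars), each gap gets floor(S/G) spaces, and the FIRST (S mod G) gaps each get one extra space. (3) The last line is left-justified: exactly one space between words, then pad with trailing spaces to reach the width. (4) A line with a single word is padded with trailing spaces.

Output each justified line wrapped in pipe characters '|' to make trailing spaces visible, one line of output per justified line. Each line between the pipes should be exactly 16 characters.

Answer: |message    spoon|
|milk    dinosaur|
|capture      are|
|pharmacy    data|
|tomato          |

Derivation:
Line 1: ['message', 'spoon'] (min_width=13, slack=3)
Line 2: ['milk', 'dinosaur'] (min_width=13, slack=3)
Line 3: ['capture', 'are'] (min_width=11, slack=5)
Line 4: ['pharmacy', 'data'] (min_width=13, slack=3)
Line 5: ['tomato'] (min_width=6, slack=10)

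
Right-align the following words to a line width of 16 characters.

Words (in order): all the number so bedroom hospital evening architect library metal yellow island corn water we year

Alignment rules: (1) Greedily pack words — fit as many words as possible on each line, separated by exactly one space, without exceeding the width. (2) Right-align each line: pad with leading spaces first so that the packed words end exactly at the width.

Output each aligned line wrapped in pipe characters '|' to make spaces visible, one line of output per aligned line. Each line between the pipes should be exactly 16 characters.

Line 1: ['all', 'the', 'number'] (min_width=14, slack=2)
Line 2: ['so', 'bedroom'] (min_width=10, slack=6)
Line 3: ['hospital', 'evening'] (min_width=16, slack=0)
Line 4: ['architect'] (min_width=9, slack=7)
Line 5: ['library', 'metal'] (min_width=13, slack=3)
Line 6: ['yellow', 'island'] (min_width=13, slack=3)
Line 7: ['corn', 'water', 'we'] (min_width=13, slack=3)
Line 8: ['year'] (min_width=4, slack=12)

Answer: |  all the number|
|      so bedroom|
|hospital evening|
|       architect|
|   library metal|
|   yellow island|
|   corn water we|
|            year|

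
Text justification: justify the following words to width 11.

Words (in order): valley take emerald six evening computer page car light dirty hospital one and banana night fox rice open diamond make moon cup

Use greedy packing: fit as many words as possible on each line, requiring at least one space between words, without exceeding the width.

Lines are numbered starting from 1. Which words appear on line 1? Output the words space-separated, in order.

Line 1: ['valley', 'take'] (min_width=11, slack=0)
Line 2: ['emerald', 'six'] (min_width=11, slack=0)
Line 3: ['evening'] (min_width=7, slack=4)
Line 4: ['computer'] (min_width=8, slack=3)
Line 5: ['page', 'car'] (min_width=8, slack=3)
Line 6: ['light', 'dirty'] (min_width=11, slack=0)
Line 7: ['hospital'] (min_width=8, slack=3)
Line 8: ['one', 'and'] (min_width=7, slack=4)
Line 9: ['banana'] (min_width=6, slack=5)
Line 10: ['night', 'fox'] (min_width=9, slack=2)
Line 11: ['rice', 'open'] (min_width=9, slack=2)
Line 12: ['diamond'] (min_width=7, slack=4)
Line 13: ['make', 'moon'] (min_width=9, slack=2)
Line 14: ['cup'] (min_width=3, slack=8)

Answer: valley take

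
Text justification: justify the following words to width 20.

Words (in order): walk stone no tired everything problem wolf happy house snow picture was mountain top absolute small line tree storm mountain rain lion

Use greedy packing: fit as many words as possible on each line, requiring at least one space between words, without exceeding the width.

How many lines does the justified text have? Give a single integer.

Line 1: ['walk', 'stone', 'no', 'tired'] (min_width=19, slack=1)
Line 2: ['everything', 'problem'] (min_width=18, slack=2)
Line 3: ['wolf', 'happy', 'house'] (min_width=16, slack=4)
Line 4: ['snow', 'picture', 'was'] (min_width=16, slack=4)
Line 5: ['mountain', 'top'] (min_width=12, slack=8)
Line 6: ['absolute', 'small', 'line'] (min_width=19, slack=1)
Line 7: ['tree', 'storm', 'mountain'] (min_width=19, slack=1)
Line 8: ['rain', 'lion'] (min_width=9, slack=11)
Total lines: 8

Answer: 8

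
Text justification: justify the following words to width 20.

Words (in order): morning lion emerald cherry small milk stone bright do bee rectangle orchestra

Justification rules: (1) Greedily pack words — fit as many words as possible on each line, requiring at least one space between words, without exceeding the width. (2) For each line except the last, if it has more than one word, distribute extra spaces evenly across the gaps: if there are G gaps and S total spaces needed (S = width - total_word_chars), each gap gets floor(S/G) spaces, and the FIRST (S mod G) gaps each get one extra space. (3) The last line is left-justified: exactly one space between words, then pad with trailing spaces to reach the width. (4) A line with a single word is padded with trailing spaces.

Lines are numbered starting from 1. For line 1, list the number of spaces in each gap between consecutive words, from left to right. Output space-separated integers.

Answer: 1 1

Derivation:
Line 1: ['morning', 'lion', 'emerald'] (min_width=20, slack=0)
Line 2: ['cherry', 'small', 'milk'] (min_width=17, slack=3)
Line 3: ['stone', 'bright', 'do', 'bee'] (min_width=19, slack=1)
Line 4: ['rectangle', 'orchestra'] (min_width=19, slack=1)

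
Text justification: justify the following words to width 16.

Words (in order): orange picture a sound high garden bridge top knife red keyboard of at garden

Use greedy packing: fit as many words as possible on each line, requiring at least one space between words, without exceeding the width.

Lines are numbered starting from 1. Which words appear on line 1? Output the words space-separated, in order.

Line 1: ['orange', 'picture', 'a'] (min_width=16, slack=0)
Line 2: ['sound', 'high'] (min_width=10, slack=6)
Line 3: ['garden', 'bridge'] (min_width=13, slack=3)
Line 4: ['top', 'knife', 'red'] (min_width=13, slack=3)
Line 5: ['keyboard', 'of', 'at'] (min_width=14, slack=2)
Line 6: ['garden'] (min_width=6, slack=10)

Answer: orange picture a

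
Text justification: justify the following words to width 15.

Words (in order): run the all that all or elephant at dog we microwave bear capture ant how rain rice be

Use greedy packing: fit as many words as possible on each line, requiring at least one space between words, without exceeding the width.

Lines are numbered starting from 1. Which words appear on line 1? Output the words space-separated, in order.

Line 1: ['run', 'the', 'all'] (min_width=11, slack=4)
Line 2: ['that', 'all', 'or'] (min_width=11, slack=4)
Line 3: ['elephant', 'at', 'dog'] (min_width=15, slack=0)
Line 4: ['we', 'microwave'] (min_width=12, slack=3)
Line 5: ['bear', 'capture'] (min_width=12, slack=3)
Line 6: ['ant', 'how', 'rain'] (min_width=12, slack=3)
Line 7: ['rice', 'be'] (min_width=7, slack=8)

Answer: run the all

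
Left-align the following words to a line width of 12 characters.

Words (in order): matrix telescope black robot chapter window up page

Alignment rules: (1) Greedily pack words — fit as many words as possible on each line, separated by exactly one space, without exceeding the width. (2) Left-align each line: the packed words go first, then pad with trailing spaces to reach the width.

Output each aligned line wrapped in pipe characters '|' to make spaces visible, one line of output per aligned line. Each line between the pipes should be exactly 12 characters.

Line 1: ['matrix'] (min_width=6, slack=6)
Line 2: ['telescope'] (min_width=9, slack=3)
Line 3: ['black', 'robot'] (min_width=11, slack=1)
Line 4: ['chapter'] (min_width=7, slack=5)
Line 5: ['window', 'up'] (min_width=9, slack=3)
Line 6: ['page'] (min_width=4, slack=8)

Answer: |matrix      |
|telescope   |
|black robot |
|chapter     |
|window up   |
|page        |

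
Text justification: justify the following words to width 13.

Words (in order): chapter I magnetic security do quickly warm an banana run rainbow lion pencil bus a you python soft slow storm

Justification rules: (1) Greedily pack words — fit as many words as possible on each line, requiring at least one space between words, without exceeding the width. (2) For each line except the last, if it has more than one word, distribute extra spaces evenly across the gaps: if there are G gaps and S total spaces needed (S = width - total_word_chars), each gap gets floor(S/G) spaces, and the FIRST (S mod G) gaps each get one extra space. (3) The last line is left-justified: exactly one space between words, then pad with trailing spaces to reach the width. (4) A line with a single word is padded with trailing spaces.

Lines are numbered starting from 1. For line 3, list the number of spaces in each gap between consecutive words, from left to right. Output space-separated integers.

Line 1: ['chapter', 'I'] (min_width=9, slack=4)
Line 2: ['magnetic'] (min_width=8, slack=5)
Line 3: ['security', 'do'] (min_width=11, slack=2)
Line 4: ['quickly', 'warm'] (min_width=12, slack=1)
Line 5: ['an', 'banana', 'run'] (min_width=13, slack=0)
Line 6: ['rainbow', 'lion'] (min_width=12, slack=1)
Line 7: ['pencil', 'bus', 'a'] (min_width=12, slack=1)
Line 8: ['you', 'python'] (min_width=10, slack=3)
Line 9: ['soft', 'slow'] (min_width=9, slack=4)
Line 10: ['storm'] (min_width=5, slack=8)

Answer: 3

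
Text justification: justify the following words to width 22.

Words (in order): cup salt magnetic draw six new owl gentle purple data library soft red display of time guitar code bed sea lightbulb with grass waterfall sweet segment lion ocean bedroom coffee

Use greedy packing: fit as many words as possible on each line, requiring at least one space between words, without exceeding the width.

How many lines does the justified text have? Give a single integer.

Line 1: ['cup', 'salt', 'magnetic', 'draw'] (min_width=22, slack=0)
Line 2: ['six', 'new', 'owl', 'gentle'] (min_width=18, slack=4)
Line 3: ['purple', 'data', 'library'] (min_width=19, slack=3)
Line 4: ['soft', 'red', 'display', 'of'] (min_width=19, slack=3)
Line 5: ['time', 'guitar', 'code', 'bed'] (min_width=20, slack=2)
Line 6: ['sea', 'lightbulb', 'with'] (min_width=18, slack=4)
Line 7: ['grass', 'waterfall', 'sweet'] (min_width=21, slack=1)
Line 8: ['segment', 'lion', 'ocean'] (min_width=18, slack=4)
Line 9: ['bedroom', 'coffee'] (min_width=14, slack=8)
Total lines: 9

Answer: 9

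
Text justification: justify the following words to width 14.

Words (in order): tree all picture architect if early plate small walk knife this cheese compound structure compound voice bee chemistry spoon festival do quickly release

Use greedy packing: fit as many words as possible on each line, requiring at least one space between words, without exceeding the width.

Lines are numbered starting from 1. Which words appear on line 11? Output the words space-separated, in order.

Answer: bee chemistry

Derivation:
Line 1: ['tree', 'all'] (min_width=8, slack=6)
Line 2: ['picture'] (min_width=7, slack=7)
Line 3: ['architect', 'if'] (min_width=12, slack=2)
Line 4: ['early', 'plate'] (min_width=11, slack=3)
Line 5: ['small', 'walk'] (min_width=10, slack=4)
Line 6: ['knife', 'this'] (min_width=10, slack=4)
Line 7: ['cheese'] (min_width=6, slack=8)
Line 8: ['compound'] (min_width=8, slack=6)
Line 9: ['structure'] (min_width=9, slack=5)
Line 10: ['compound', 'voice'] (min_width=14, slack=0)
Line 11: ['bee', 'chemistry'] (min_width=13, slack=1)
Line 12: ['spoon', 'festival'] (min_width=14, slack=0)
Line 13: ['do', 'quickly'] (min_width=10, slack=4)
Line 14: ['release'] (min_width=7, slack=7)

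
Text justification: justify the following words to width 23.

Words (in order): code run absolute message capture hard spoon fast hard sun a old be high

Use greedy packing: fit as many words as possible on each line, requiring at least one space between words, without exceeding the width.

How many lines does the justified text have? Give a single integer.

Line 1: ['code', 'run', 'absolute'] (min_width=17, slack=6)
Line 2: ['message', 'capture', 'hard'] (min_width=20, slack=3)
Line 3: ['spoon', 'fast', 'hard', 'sun', 'a'] (min_width=21, slack=2)
Line 4: ['old', 'be', 'high'] (min_width=11, slack=12)
Total lines: 4

Answer: 4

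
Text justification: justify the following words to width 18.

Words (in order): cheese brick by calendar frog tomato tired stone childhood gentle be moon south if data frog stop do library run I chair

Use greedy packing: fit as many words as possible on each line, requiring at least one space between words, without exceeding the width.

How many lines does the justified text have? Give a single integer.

Answer: 8

Derivation:
Line 1: ['cheese', 'brick', 'by'] (min_width=15, slack=3)
Line 2: ['calendar', 'frog'] (min_width=13, slack=5)
Line 3: ['tomato', 'tired', 'stone'] (min_width=18, slack=0)
Line 4: ['childhood', 'gentle'] (min_width=16, slack=2)
Line 5: ['be', 'moon', 'south', 'if'] (min_width=16, slack=2)
Line 6: ['data', 'frog', 'stop', 'do'] (min_width=17, slack=1)
Line 7: ['library', 'run', 'I'] (min_width=13, slack=5)
Line 8: ['chair'] (min_width=5, slack=13)
Total lines: 8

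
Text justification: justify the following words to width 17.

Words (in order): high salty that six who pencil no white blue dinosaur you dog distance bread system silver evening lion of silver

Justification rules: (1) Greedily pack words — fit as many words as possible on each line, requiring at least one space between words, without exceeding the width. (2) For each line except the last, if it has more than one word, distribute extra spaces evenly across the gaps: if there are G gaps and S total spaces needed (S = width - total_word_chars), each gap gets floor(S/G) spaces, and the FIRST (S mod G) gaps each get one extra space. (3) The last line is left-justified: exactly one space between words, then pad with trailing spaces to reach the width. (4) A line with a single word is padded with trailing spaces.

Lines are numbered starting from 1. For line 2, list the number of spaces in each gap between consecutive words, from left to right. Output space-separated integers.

Answer: 1 1 1

Derivation:
Line 1: ['high', 'salty', 'that'] (min_width=15, slack=2)
Line 2: ['six', 'who', 'pencil', 'no'] (min_width=17, slack=0)
Line 3: ['white', 'blue'] (min_width=10, slack=7)
Line 4: ['dinosaur', 'you', 'dog'] (min_width=16, slack=1)
Line 5: ['distance', 'bread'] (min_width=14, slack=3)
Line 6: ['system', 'silver'] (min_width=13, slack=4)
Line 7: ['evening', 'lion', 'of'] (min_width=15, slack=2)
Line 8: ['silver'] (min_width=6, slack=11)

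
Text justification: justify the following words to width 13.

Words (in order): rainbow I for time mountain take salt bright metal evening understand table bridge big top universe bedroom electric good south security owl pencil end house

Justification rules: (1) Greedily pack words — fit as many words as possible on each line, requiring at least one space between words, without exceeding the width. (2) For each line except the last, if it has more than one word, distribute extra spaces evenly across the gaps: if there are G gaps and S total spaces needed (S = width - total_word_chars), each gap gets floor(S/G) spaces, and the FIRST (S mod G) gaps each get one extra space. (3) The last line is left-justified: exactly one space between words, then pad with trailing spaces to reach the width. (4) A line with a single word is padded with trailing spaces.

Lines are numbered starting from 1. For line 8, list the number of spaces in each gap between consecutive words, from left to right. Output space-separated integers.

Line 1: ['rainbow', 'I', 'for'] (min_width=13, slack=0)
Line 2: ['time', 'mountain'] (min_width=13, slack=0)
Line 3: ['take', 'salt'] (min_width=9, slack=4)
Line 4: ['bright', 'metal'] (min_width=12, slack=1)
Line 5: ['evening'] (min_width=7, slack=6)
Line 6: ['understand'] (min_width=10, slack=3)
Line 7: ['table', 'bridge'] (min_width=12, slack=1)
Line 8: ['big', 'top'] (min_width=7, slack=6)
Line 9: ['universe'] (min_width=8, slack=5)
Line 10: ['bedroom'] (min_width=7, slack=6)
Line 11: ['electric', 'good'] (min_width=13, slack=0)
Line 12: ['south'] (min_width=5, slack=8)
Line 13: ['security', 'owl'] (min_width=12, slack=1)
Line 14: ['pencil', 'end'] (min_width=10, slack=3)
Line 15: ['house'] (min_width=5, slack=8)

Answer: 7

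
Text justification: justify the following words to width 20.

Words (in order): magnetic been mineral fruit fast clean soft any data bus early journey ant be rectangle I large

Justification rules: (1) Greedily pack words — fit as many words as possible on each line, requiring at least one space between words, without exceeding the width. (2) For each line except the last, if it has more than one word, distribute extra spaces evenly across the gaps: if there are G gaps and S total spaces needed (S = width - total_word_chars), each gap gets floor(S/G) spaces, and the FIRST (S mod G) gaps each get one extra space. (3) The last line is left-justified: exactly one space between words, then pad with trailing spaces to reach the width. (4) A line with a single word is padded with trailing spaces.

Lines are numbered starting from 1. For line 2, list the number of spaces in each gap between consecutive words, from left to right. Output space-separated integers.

Line 1: ['magnetic', 'been'] (min_width=13, slack=7)
Line 2: ['mineral', 'fruit', 'fast'] (min_width=18, slack=2)
Line 3: ['clean', 'soft', 'any', 'data'] (min_width=19, slack=1)
Line 4: ['bus', 'early', 'journey'] (min_width=17, slack=3)
Line 5: ['ant', 'be', 'rectangle', 'I'] (min_width=18, slack=2)
Line 6: ['large'] (min_width=5, slack=15)

Answer: 2 2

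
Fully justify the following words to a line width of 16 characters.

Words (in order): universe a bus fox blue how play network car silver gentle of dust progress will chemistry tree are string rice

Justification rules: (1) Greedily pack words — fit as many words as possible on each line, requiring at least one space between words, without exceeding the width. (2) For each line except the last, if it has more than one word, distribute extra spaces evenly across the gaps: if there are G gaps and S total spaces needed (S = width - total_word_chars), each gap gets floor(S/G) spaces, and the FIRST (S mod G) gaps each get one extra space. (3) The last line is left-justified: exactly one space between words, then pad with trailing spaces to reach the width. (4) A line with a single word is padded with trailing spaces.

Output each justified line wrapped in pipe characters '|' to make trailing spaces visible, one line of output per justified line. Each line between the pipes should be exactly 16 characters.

Line 1: ['universe', 'a', 'bus'] (min_width=14, slack=2)
Line 2: ['fox', 'blue', 'how'] (min_width=12, slack=4)
Line 3: ['play', 'network', 'car'] (min_width=16, slack=0)
Line 4: ['silver', 'gentle', 'of'] (min_width=16, slack=0)
Line 5: ['dust', 'progress'] (min_width=13, slack=3)
Line 6: ['will', 'chemistry'] (min_width=14, slack=2)
Line 7: ['tree', 'are', 'string'] (min_width=15, slack=1)
Line 8: ['rice'] (min_width=4, slack=12)

Answer: |universe  a  bus|
|fox   blue   how|
|play network car|
|silver gentle of|
|dust    progress|
|will   chemistry|
|tree  are string|
|rice            |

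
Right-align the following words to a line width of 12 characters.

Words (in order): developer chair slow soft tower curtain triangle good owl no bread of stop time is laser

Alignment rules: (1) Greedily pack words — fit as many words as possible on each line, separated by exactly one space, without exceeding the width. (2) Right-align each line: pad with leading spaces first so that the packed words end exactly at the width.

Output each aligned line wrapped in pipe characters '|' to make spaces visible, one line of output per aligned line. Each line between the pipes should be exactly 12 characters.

Line 1: ['developer'] (min_width=9, slack=3)
Line 2: ['chair', 'slow'] (min_width=10, slack=2)
Line 3: ['soft', 'tower'] (min_width=10, slack=2)
Line 4: ['curtain'] (min_width=7, slack=5)
Line 5: ['triangle'] (min_width=8, slack=4)
Line 6: ['good', 'owl', 'no'] (min_width=11, slack=1)
Line 7: ['bread', 'of'] (min_width=8, slack=4)
Line 8: ['stop', 'time', 'is'] (min_width=12, slack=0)
Line 9: ['laser'] (min_width=5, slack=7)

Answer: |   developer|
|  chair slow|
|  soft tower|
|     curtain|
|    triangle|
| good owl no|
|    bread of|
|stop time is|
|       laser|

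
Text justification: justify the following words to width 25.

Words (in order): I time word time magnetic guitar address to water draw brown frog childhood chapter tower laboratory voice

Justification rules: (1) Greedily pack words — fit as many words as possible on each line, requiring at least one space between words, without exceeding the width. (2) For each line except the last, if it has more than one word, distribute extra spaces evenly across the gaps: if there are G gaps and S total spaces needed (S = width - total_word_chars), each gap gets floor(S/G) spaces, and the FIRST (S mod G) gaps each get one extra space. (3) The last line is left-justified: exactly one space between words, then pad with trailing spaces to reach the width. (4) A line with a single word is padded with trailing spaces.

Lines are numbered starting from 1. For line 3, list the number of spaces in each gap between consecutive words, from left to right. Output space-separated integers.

Answer: 1 1 1

Derivation:
Line 1: ['I', 'time', 'word', 'time', 'magnetic'] (min_width=25, slack=0)
Line 2: ['guitar', 'address', 'to', 'water'] (min_width=23, slack=2)
Line 3: ['draw', 'brown', 'frog', 'childhood'] (min_width=25, slack=0)
Line 4: ['chapter', 'tower', 'laboratory'] (min_width=24, slack=1)
Line 5: ['voice'] (min_width=5, slack=20)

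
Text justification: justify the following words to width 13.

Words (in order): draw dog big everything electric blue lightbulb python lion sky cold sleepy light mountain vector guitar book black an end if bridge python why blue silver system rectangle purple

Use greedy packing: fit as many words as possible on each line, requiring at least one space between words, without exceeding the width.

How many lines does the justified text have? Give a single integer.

Answer: 16

Derivation:
Line 1: ['draw', 'dog', 'big'] (min_width=12, slack=1)
Line 2: ['everything'] (min_width=10, slack=3)
Line 3: ['electric', 'blue'] (min_width=13, slack=0)
Line 4: ['lightbulb'] (min_width=9, slack=4)
Line 5: ['python', 'lion'] (min_width=11, slack=2)
Line 6: ['sky', 'cold'] (min_width=8, slack=5)
Line 7: ['sleepy', 'light'] (min_width=12, slack=1)
Line 8: ['mountain'] (min_width=8, slack=5)
Line 9: ['vector', 'guitar'] (min_width=13, slack=0)
Line 10: ['book', 'black', 'an'] (min_width=13, slack=0)
Line 11: ['end', 'if', 'bridge'] (min_width=13, slack=0)
Line 12: ['python', 'why'] (min_width=10, slack=3)
Line 13: ['blue', 'silver'] (min_width=11, slack=2)
Line 14: ['system'] (min_width=6, slack=7)
Line 15: ['rectangle'] (min_width=9, slack=4)
Line 16: ['purple'] (min_width=6, slack=7)
Total lines: 16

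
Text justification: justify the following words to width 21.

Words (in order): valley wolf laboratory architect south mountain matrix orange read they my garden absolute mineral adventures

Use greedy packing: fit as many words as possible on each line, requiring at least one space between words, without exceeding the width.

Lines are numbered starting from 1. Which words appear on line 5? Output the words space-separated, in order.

Answer: garden absolute

Derivation:
Line 1: ['valley', 'wolf'] (min_width=11, slack=10)
Line 2: ['laboratory', 'architect'] (min_width=20, slack=1)
Line 3: ['south', 'mountain', 'matrix'] (min_width=21, slack=0)
Line 4: ['orange', 'read', 'they', 'my'] (min_width=19, slack=2)
Line 5: ['garden', 'absolute'] (min_width=15, slack=6)
Line 6: ['mineral', 'adventures'] (min_width=18, slack=3)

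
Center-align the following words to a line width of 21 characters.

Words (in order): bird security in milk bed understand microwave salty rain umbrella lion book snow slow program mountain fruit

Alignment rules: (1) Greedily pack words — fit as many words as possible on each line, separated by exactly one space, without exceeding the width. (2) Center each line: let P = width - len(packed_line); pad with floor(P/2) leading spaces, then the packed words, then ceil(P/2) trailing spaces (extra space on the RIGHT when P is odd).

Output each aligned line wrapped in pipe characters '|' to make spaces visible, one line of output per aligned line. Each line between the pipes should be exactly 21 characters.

Answer: |bird security in milk|
|   bed understand    |
|microwave salty rain |
| umbrella lion book  |
|  snow slow program  |
|   mountain fruit    |

Derivation:
Line 1: ['bird', 'security', 'in', 'milk'] (min_width=21, slack=0)
Line 2: ['bed', 'understand'] (min_width=14, slack=7)
Line 3: ['microwave', 'salty', 'rain'] (min_width=20, slack=1)
Line 4: ['umbrella', 'lion', 'book'] (min_width=18, slack=3)
Line 5: ['snow', 'slow', 'program'] (min_width=17, slack=4)
Line 6: ['mountain', 'fruit'] (min_width=14, slack=7)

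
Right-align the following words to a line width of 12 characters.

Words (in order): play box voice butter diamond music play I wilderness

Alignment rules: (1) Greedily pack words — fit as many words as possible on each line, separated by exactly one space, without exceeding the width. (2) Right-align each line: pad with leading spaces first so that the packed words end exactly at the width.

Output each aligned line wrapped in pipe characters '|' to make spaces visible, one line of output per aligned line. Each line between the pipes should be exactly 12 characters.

Line 1: ['play', 'box'] (min_width=8, slack=4)
Line 2: ['voice', 'butter'] (min_width=12, slack=0)
Line 3: ['diamond'] (min_width=7, slack=5)
Line 4: ['music', 'play', 'I'] (min_width=12, slack=0)
Line 5: ['wilderness'] (min_width=10, slack=2)

Answer: |    play box|
|voice butter|
|     diamond|
|music play I|
|  wilderness|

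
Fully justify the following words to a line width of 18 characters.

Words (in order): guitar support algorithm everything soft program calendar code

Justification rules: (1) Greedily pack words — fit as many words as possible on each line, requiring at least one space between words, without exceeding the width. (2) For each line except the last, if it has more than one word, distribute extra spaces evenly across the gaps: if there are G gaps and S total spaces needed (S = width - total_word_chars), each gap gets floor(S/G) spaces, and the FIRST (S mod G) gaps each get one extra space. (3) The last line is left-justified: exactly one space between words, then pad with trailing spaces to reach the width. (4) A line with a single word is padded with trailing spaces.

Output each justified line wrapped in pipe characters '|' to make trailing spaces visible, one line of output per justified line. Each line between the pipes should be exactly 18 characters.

Line 1: ['guitar', 'support'] (min_width=14, slack=4)
Line 2: ['algorithm'] (min_width=9, slack=9)
Line 3: ['everything', 'soft'] (min_width=15, slack=3)
Line 4: ['program', 'calendar'] (min_width=16, slack=2)
Line 5: ['code'] (min_width=4, slack=14)

Answer: |guitar     support|
|algorithm         |
|everything    soft|
|program   calendar|
|code              |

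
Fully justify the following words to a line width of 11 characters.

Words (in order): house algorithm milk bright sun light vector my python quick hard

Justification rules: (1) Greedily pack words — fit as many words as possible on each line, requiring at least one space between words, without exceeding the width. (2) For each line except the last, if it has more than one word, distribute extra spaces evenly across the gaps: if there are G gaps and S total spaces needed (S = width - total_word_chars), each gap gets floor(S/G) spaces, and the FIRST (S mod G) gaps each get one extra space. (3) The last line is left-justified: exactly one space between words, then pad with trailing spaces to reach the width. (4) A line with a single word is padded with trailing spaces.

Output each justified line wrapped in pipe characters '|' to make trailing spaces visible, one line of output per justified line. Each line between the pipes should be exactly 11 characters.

Line 1: ['house'] (min_width=5, slack=6)
Line 2: ['algorithm'] (min_width=9, slack=2)
Line 3: ['milk', 'bright'] (min_width=11, slack=0)
Line 4: ['sun', 'light'] (min_width=9, slack=2)
Line 5: ['vector', 'my'] (min_width=9, slack=2)
Line 6: ['python'] (min_width=6, slack=5)
Line 7: ['quick', 'hard'] (min_width=10, slack=1)

Answer: |house      |
|algorithm  |
|milk bright|
|sun   light|
|vector   my|
|python     |
|quick hard |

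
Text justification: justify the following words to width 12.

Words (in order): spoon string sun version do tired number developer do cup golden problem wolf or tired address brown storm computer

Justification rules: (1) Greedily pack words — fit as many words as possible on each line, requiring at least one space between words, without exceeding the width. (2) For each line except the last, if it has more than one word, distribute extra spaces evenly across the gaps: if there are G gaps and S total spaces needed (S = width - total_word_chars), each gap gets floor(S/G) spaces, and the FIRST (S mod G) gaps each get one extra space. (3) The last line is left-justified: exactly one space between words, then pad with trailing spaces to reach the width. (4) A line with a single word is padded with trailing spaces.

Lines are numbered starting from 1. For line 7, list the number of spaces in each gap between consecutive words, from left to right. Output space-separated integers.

Line 1: ['spoon', 'string'] (min_width=12, slack=0)
Line 2: ['sun', 'version'] (min_width=11, slack=1)
Line 3: ['do', 'tired'] (min_width=8, slack=4)
Line 4: ['number'] (min_width=6, slack=6)
Line 5: ['developer', 'do'] (min_width=12, slack=0)
Line 6: ['cup', 'golden'] (min_width=10, slack=2)
Line 7: ['problem', 'wolf'] (min_width=12, slack=0)
Line 8: ['or', 'tired'] (min_width=8, slack=4)
Line 9: ['address'] (min_width=7, slack=5)
Line 10: ['brown', 'storm'] (min_width=11, slack=1)
Line 11: ['computer'] (min_width=8, slack=4)

Answer: 1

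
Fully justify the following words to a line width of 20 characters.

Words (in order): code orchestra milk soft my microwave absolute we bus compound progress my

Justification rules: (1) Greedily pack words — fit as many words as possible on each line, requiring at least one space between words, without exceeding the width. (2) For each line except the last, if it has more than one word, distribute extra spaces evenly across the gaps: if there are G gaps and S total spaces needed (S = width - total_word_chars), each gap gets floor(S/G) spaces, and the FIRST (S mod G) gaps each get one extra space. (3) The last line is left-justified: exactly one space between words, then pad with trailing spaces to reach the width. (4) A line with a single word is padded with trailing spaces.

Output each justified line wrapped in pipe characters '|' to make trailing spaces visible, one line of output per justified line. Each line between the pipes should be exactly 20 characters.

Answer: |code  orchestra milk|
|soft   my  microwave|
|absolute    we   bus|
|compound progress my|

Derivation:
Line 1: ['code', 'orchestra', 'milk'] (min_width=19, slack=1)
Line 2: ['soft', 'my', 'microwave'] (min_width=17, slack=3)
Line 3: ['absolute', 'we', 'bus'] (min_width=15, slack=5)
Line 4: ['compound', 'progress', 'my'] (min_width=20, slack=0)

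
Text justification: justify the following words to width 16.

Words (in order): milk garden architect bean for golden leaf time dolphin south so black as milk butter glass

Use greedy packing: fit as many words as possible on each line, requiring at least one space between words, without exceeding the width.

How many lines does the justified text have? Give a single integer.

Line 1: ['milk', 'garden'] (min_width=11, slack=5)
Line 2: ['architect', 'bean'] (min_width=14, slack=2)
Line 3: ['for', 'golden', 'leaf'] (min_width=15, slack=1)
Line 4: ['time', 'dolphin'] (min_width=12, slack=4)
Line 5: ['south', 'so', 'black'] (min_width=14, slack=2)
Line 6: ['as', 'milk', 'butter'] (min_width=14, slack=2)
Line 7: ['glass'] (min_width=5, slack=11)
Total lines: 7

Answer: 7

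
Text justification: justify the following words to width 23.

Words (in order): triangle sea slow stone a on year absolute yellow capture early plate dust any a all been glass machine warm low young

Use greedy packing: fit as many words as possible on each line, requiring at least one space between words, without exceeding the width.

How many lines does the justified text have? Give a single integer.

Answer: 6

Derivation:
Line 1: ['triangle', 'sea', 'slow', 'stone'] (min_width=23, slack=0)
Line 2: ['a', 'on', 'year', 'absolute'] (min_width=18, slack=5)
Line 3: ['yellow', 'capture', 'early'] (min_width=20, slack=3)
Line 4: ['plate', 'dust', 'any', 'a', 'all'] (min_width=20, slack=3)
Line 5: ['been', 'glass', 'machine', 'warm'] (min_width=23, slack=0)
Line 6: ['low', 'young'] (min_width=9, slack=14)
Total lines: 6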